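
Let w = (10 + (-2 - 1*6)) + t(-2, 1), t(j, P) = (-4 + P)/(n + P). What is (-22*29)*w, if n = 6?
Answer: -7018/7 ≈ -1002.6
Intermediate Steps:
t(j, P) = (-4 + P)/(6 + P)
w = 11/7 (w = (10 + (-2 - 1*6)) + (-4 + 1)/(6 + 1) = (10 + (-2 - 6)) - 3/7 = (10 - 8) + (1/7)*(-3) = 2 - 3/7 = 11/7 ≈ 1.5714)
(-22*29)*w = -22*29*(11/7) = -638*11/7 = -7018/7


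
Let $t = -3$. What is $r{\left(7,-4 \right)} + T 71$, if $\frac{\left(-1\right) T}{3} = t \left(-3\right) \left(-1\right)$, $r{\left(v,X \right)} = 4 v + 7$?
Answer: $1952$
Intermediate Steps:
$r{\left(v,X \right)} = 7 + 4 v$
$T = 27$ ($T = - 3 \left(-3\right) \left(-3\right) \left(-1\right) = - 3 \cdot 9 \left(-1\right) = \left(-3\right) \left(-9\right) = 27$)
$r{\left(7,-4 \right)} + T 71 = \left(7 + 4 \cdot 7\right) + 27 \cdot 71 = \left(7 + 28\right) + 1917 = 35 + 1917 = 1952$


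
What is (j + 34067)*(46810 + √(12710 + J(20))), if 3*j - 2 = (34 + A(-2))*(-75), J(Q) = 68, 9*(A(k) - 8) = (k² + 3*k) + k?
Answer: 13914693790/9 + 297259*√12778/9 ≈ 1.5498e+9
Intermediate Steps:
A(k) = 8 + k²/9 + 4*k/9 (A(k) = 8 + ((k² + 3*k) + k)/9 = 8 + (k² + 4*k)/9 = 8 + (k²/9 + 4*k/9) = 8 + k²/9 + 4*k/9)
j = -9344/9 (j = ⅔ + ((34 + (8 + (⅑)*(-2)² + (4/9)*(-2)))*(-75))/3 = ⅔ + ((34 + (8 + (⅑)*4 - 8/9))*(-75))/3 = ⅔ + ((34 + (8 + 4/9 - 8/9))*(-75))/3 = ⅔ + ((34 + 68/9)*(-75))/3 = ⅔ + ((374/9)*(-75))/3 = ⅔ + (⅓)*(-9350/3) = ⅔ - 9350/9 = -9344/9 ≈ -1038.2)
(j + 34067)*(46810 + √(12710 + J(20))) = (-9344/9 + 34067)*(46810 + √(12710 + 68)) = 297259*(46810 + √12778)/9 = 13914693790/9 + 297259*√12778/9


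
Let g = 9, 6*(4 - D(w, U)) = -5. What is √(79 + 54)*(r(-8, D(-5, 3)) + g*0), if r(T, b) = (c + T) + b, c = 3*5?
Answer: 71*√133/6 ≈ 136.47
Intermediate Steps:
D(w, U) = 29/6 (D(w, U) = 4 - ⅙*(-5) = 4 + ⅚ = 29/6)
c = 15
r(T, b) = 15 + T + b (r(T, b) = (15 + T) + b = 15 + T + b)
√(79 + 54)*(r(-8, D(-5, 3)) + g*0) = √(79 + 54)*((15 - 8 + 29/6) + 9*0) = √133*(71/6 + 0) = √133*(71/6) = 71*√133/6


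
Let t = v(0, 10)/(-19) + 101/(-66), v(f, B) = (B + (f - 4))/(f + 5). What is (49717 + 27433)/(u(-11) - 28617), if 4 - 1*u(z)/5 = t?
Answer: -96746100/35850647 ≈ -2.6986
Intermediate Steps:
v(f, B) = (-4 + B + f)/(5 + f) (v(f, B) = (B + (-4 + f))/(5 + f) = (-4 + B + f)/(5 + f))
t = -9991/6270 (t = ((-4 + 10 + 0)/(5 + 0))/(-19) + 101/(-66) = (6/5)*(-1/19) + 101*(-1/66) = ((⅕)*6)*(-1/19) - 101/66 = (6/5)*(-1/19) - 101/66 = -6/95 - 101/66 = -9991/6270 ≈ -1.5935)
u(z) = 35071/1254 (u(z) = 20 - 5*(-9991/6270) = 20 + 9991/1254 = 35071/1254)
(49717 + 27433)/(u(-11) - 28617) = (49717 + 27433)/(35071/1254 - 28617) = 77150/(-35850647/1254) = 77150*(-1254/35850647) = -96746100/35850647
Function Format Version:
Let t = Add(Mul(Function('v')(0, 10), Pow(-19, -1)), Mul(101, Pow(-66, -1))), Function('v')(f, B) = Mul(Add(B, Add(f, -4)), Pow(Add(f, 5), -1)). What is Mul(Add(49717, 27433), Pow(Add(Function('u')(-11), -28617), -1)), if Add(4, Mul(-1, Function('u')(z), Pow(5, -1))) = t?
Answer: Rational(-96746100, 35850647) ≈ -2.6986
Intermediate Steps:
Function('v')(f, B) = Mul(Pow(Add(5, f), -1), Add(-4, B, f)) (Function('v')(f, B) = Mul(Add(B, Add(-4, f)), Pow(Add(5, f), -1)) = Mul(Add(-4, B, f), Pow(Add(5, f), -1)) = Mul(Pow(Add(5, f), -1), Add(-4, B, f)))
t = Rational(-9991, 6270) (t = Add(Mul(Mul(Pow(Add(5, 0), -1), Add(-4, 10, 0)), Pow(-19, -1)), Mul(101, Pow(-66, -1))) = Add(Mul(Mul(Pow(5, -1), 6), Rational(-1, 19)), Mul(101, Rational(-1, 66))) = Add(Mul(Mul(Rational(1, 5), 6), Rational(-1, 19)), Rational(-101, 66)) = Add(Mul(Rational(6, 5), Rational(-1, 19)), Rational(-101, 66)) = Add(Rational(-6, 95), Rational(-101, 66)) = Rational(-9991, 6270) ≈ -1.5935)
Function('u')(z) = Rational(35071, 1254) (Function('u')(z) = Add(20, Mul(-5, Rational(-9991, 6270))) = Add(20, Rational(9991, 1254)) = Rational(35071, 1254))
Mul(Add(49717, 27433), Pow(Add(Function('u')(-11), -28617), -1)) = Mul(Add(49717, 27433), Pow(Add(Rational(35071, 1254), -28617), -1)) = Mul(77150, Pow(Rational(-35850647, 1254), -1)) = Mul(77150, Rational(-1254, 35850647)) = Rational(-96746100, 35850647)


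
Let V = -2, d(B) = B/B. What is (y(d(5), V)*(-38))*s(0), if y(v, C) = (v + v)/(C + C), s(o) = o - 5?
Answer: -95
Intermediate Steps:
d(B) = 1
s(o) = -5 + o
y(v, C) = v/C (y(v, C) = (2*v)/((2*C)) = (2*v)*(1/(2*C)) = v/C)
(y(d(5), V)*(-38))*s(0) = ((1/(-2))*(-38))*(-5 + 0) = ((1*(-½))*(-38))*(-5) = -½*(-38)*(-5) = 19*(-5) = -95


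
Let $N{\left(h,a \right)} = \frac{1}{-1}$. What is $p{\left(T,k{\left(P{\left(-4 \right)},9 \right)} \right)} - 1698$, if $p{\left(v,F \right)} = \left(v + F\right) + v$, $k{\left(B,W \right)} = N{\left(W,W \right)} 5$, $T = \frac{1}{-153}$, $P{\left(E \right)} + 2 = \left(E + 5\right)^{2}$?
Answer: $- \frac{260561}{153} \approx -1703.0$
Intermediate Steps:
$P{\left(E \right)} = -2 + \left(5 + E\right)^{2}$ ($P{\left(E \right)} = -2 + \left(E + 5\right)^{2} = -2 + \left(5 + E\right)^{2}$)
$N{\left(h,a \right)} = -1$
$T = - \frac{1}{153} \approx -0.0065359$
$k{\left(B,W \right)} = -5$ ($k{\left(B,W \right)} = \left(-1\right) 5 = -5$)
$p{\left(v,F \right)} = F + 2 v$ ($p{\left(v,F \right)} = \left(F + v\right) + v = F + 2 v$)
$p{\left(T,k{\left(P{\left(-4 \right)},9 \right)} \right)} - 1698 = \left(-5 + 2 \left(- \frac{1}{153}\right)\right) - 1698 = \left(-5 - \frac{2}{153}\right) - 1698 = - \frac{767}{153} - 1698 = - \frac{260561}{153}$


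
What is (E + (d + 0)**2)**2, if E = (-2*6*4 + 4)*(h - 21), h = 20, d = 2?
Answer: 2304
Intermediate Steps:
E = 44 (E = (-2*6*4 + 4)*(20 - 21) = (-12*4 + 4)*(-1) = (-48 + 4)*(-1) = -44*(-1) = 44)
(E + (d + 0)**2)**2 = (44 + (2 + 0)**2)**2 = (44 + 2**2)**2 = (44 + 4)**2 = 48**2 = 2304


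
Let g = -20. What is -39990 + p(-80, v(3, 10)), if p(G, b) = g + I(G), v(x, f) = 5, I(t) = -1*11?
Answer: -40021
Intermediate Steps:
I(t) = -11
p(G, b) = -31 (p(G, b) = -20 - 11 = -31)
-39990 + p(-80, v(3, 10)) = -39990 - 31 = -40021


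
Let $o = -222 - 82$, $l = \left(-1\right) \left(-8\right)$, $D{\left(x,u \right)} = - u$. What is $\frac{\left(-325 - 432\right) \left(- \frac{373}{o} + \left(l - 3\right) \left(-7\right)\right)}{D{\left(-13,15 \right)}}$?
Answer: $- \frac{7772119}{4560} \approx -1704.4$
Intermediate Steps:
$l = 8$
$o = -304$ ($o = -222 - 82 = -304$)
$\frac{\left(-325 - 432\right) \left(- \frac{373}{o} + \left(l - 3\right) \left(-7\right)\right)}{D{\left(-13,15 \right)}} = \frac{\left(-325 - 432\right) \left(- \frac{373}{-304} + \left(8 - 3\right) \left(-7\right)\right)}{\left(-1\right) 15} = \frac{\left(-757\right) \left(\left(-373\right) \left(- \frac{1}{304}\right) + 5 \left(-7\right)\right)}{-15} = - 757 \left(\frac{373}{304} - 35\right) \left(- \frac{1}{15}\right) = \left(-757\right) \left(- \frac{10267}{304}\right) \left(- \frac{1}{15}\right) = \frac{7772119}{304} \left(- \frac{1}{15}\right) = - \frac{7772119}{4560}$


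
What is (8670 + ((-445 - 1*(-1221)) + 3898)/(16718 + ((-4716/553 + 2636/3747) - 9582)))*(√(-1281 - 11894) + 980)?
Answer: 15688276556284815/1846278529 + 320168909311935*I*√527/7385114116 ≈ 8.4972e+6 + 9.9524e+5*I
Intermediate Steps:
(8670 + ((-445 - 1*(-1221)) + 3898)/(16718 + ((-4716/553 + 2636/3747) - 9582)))*(√(-1281 - 11894) + 980) = (8670 + ((-445 + 1221) + 3898)/(16718 + ((-4716*1/553 + 2636*(1/3747)) - 9582)))*(√(-13175) + 980) = (8670 + (776 + 3898)/(16718 + ((-4716/553 + 2636/3747) - 9582)))*(5*I*√527 + 980) = (8670 + 4674/(16718 + (-16213144/2072091 - 9582)))*(980 + 5*I*√527) = (8670 + 4674/(16718 - 19870989106/2072091))*(980 + 5*I*√527) = (8670 + 4674/(14770228232/2072091))*(980 + 5*I*√527) = (8670 + 4674*(2072091/14770228232))*(980 + 5*I*√527) = (8670 + 4842476667/7385114116)*(980 + 5*I*√527) = 64033781862387*(980 + 5*I*√527)/7385114116 = 15688276556284815/1846278529 + 320168909311935*I*√527/7385114116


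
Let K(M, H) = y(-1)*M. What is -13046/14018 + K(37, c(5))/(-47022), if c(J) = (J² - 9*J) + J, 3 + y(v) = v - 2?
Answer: -50861418/54929533 ≈ -0.92594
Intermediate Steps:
y(v) = -5 + v (y(v) = -3 + (v - 2) = -3 + (-2 + v) = -5 + v)
c(J) = J² - 8*J
K(M, H) = -6*M (K(M, H) = (-5 - 1)*M = -6*M)
-13046/14018 + K(37, c(5))/(-47022) = -13046/14018 - 6*37/(-47022) = -13046*1/14018 - 222*(-1/47022) = -6523/7009 + 37/7837 = -50861418/54929533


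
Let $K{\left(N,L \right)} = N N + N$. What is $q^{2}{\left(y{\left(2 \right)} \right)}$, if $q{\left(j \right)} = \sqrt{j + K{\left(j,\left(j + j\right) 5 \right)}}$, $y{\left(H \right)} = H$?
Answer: $8$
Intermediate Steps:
$K{\left(N,L \right)} = N + N^{2}$ ($K{\left(N,L \right)} = N^{2} + N = N + N^{2}$)
$q{\left(j \right)} = \sqrt{j + j \left(1 + j\right)}$
$q^{2}{\left(y{\left(2 \right)} \right)} = \left(\sqrt{2 \left(2 + 2\right)}\right)^{2} = \left(\sqrt{2 \cdot 4}\right)^{2} = \left(\sqrt{8}\right)^{2} = \left(2 \sqrt{2}\right)^{2} = 8$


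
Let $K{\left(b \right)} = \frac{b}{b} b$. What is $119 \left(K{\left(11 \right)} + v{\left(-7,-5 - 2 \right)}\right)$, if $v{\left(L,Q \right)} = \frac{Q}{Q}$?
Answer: $1428$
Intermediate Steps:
$K{\left(b \right)} = b$ ($K{\left(b \right)} = 1 b = b$)
$v{\left(L,Q \right)} = 1$
$119 \left(K{\left(11 \right)} + v{\left(-7,-5 - 2 \right)}\right) = 119 \left(11 + 1\right) = 119 \cdot 12 = 1428$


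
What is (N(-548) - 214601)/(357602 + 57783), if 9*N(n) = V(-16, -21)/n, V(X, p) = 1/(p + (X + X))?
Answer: -11219168599/21715995492 ≈ -0.51663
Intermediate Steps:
V(X, p) = 1/(p + 2*X)
N(n) = -1/(477*n) (N(n) = (1/((-21 + 2*(-16))*n))/9 = (1/((-21 - 32)*n))/9 = (1/((-53)*n))/9 = (-1/(53*n))/9 = -1/(477*n))
(N(-548) - 214601)/(357602 + 57783) = (-1/477/(-548) - 214601)/(357602 + 57783) = (-1/477*(-1/548) - 214601)/415385 = (1/261396 - 214601)*(1/415385) = -56095842995/261396*1/415385 = -11219168599/21715995492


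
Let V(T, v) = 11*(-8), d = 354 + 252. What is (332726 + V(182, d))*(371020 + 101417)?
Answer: 157150498806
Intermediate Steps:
d = 606
V(T, v) = -88
(332726 + V(182, d))*(371020 + 101417) = (332726 - 88)*(371020 + 101417) = 332638*472437 = 157150498806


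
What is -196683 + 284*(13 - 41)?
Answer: -204635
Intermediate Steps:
-196683 + 284*(13 - 41) = -196683 + 284*(-28) = -196683 - 7952 = -204635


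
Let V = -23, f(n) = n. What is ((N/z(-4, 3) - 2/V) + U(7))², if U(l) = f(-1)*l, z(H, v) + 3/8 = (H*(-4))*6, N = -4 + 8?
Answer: 14616568201/309584025 ≈ 47.214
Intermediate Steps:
N = 4
z(H, v) = -3/8 - 24*H (z(H, v) = -3/8 + (H*(-4))*6 = -3/8 - 4*H*6 = -3/8 - 24*H)
U(l) = -l
((N/z(-4, 3) - 2/V) + U(7))² = ((4/(-3/8 - 24*(-4)) - 2/(-23)) - 1*7)² = ((4/(-3/8 + 96) - 2*(-1/23)) - 7)² = ((4/(765/8) + 2/23) - 7)² = ((4*(8/765) + 2/23) - 7)² = ((32/765 + 2/23) - 7)² = (2266/17595 - 7)² = (-120899/17595)² = 14616568201/309584025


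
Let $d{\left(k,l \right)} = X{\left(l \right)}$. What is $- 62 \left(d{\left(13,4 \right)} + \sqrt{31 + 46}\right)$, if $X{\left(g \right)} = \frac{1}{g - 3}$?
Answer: $-62 - 62 \sqrt{77} \approx -606.05$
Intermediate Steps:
$X{\left(g \right)} = \frac{1}{-3 + g}$
$d{\left(k,l \right)} = \frac{1}{-3 + l}$
$- 62 \left(d{\left(13,4 \right)} + \sqrt{31 + 46}\right) = - 62 \left(\frac{1}{-3 + 4} + \sqrt{31 + 46}\right) = - 62 \left(1^{-1} + \sqrt{77}\right) = - 62 \left(1 + \sqrt{77}\right) = -62 - 62 \sqrt{77}$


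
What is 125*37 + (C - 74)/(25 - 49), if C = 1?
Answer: 111073/24 ≈ 4628.0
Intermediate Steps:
125*37 + (C - 74)/(25 - 49) = 125*37 + (1 - 74)/(25 - 49) = 4625 - 73/(-24) = 4625 - 73*(-1/24) = 4625 + 73/24 = 111073/24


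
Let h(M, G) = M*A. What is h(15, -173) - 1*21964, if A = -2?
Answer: -21994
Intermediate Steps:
h(M, G) = -2*M (h(M, G) = M*(-2) = -2*M)
h(15, -173) - 1*21964 = -2*15 - 1*21964 = -30 - 21964 = -21994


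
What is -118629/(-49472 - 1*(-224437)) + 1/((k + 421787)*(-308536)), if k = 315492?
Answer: -3855054643255163/5685790453032280 ≈ -0.67802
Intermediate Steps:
-118629/(-49472 - 1*(-224437)) + 1/((k + 421787)*(-308536)) = -118629/(-49472 - 1*(-224437)) + 1/((315492 + 421787)*(-308536)) = -118629/(-49472 + 224437) - 1/308536/737279 = -118629/174965 + (1/737279)*(-1/308536) = -118629*1/174965 - 1/227477113544 = -16947/24995 - 1/227477113544 = -3855054643255163/5685790453032280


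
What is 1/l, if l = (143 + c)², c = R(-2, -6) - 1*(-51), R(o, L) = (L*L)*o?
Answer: 1/14884 ≈ 6.7186e-5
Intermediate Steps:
R(o, L) = o*L² (R(o, L) = L²*o = o*L²)
c = -21 (c = -2*(-6)² - 1*(-51) = -2*36 + 51 = -72 + 51 = -21)
l = 14884 (l = (143 - 21)² = 122² = 14884)
1/l = 1/14884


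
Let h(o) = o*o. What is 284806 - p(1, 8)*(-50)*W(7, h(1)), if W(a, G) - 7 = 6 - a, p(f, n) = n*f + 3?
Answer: 288106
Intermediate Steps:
h(o) = o²
p(f, n) = 3 + f*n (p(f, n) = f*n + 3 = 3 + f*n)
W(a, G) = 13 - a (W(a, G) = 7 + (6 - a) = 13 - a)
284806 - p(1, 8)*(-50)*W(7, h(1)) = 284806 - (3 + 1*8)*(-50)*(13 - 1*7) = 284806 - (3 + 8)*(-50)*(13 - 7) = 284806 - 11*(-50)*6 = 284806 - (-550)*6 = 284806 - 1*(-3300) = 284806 + 3300 = 288106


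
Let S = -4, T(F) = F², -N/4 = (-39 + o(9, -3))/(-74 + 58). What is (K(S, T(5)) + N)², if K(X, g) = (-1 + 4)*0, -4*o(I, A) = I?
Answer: 27225/256 ≈ 106.35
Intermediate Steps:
o(I, A) = -I/4
N = -165/16 (N = -4*(-39 - ¼*9)/(-74 + 58) = -4*(-39 - 9/4)/(-16) = -(-165)*(-1)/16 = -4*165/64 = -165/16 ≈ -10.313)
K(X, g) = 0 (K(X, g) = 3*0 = 0)
(K(S, T(5)) + N)² = (0 - 165/16)² = (-165/16)² = 27225/256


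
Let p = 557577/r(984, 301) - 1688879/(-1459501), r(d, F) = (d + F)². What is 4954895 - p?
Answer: 11941117640602393023/2409964538725 ≈ 4.9549e+6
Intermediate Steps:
r(d, F) = (F + d)²
p = 3602503415852/2409964538725 (p = 557577/((301 + 984)²) - 1688879/(-1459501) = 557577/(1285²) - 1688879*(-1/1459501) = 557577/1651225 + 1688879/1459501 = 3602503415852/2409964538725 ≈ 1.4948)
4954895 - p = 4954895 - 1*3602503415852/2409964538725 = 4954895 - 3602503415852/2409964538725 = 11941117640602393023/2409964538725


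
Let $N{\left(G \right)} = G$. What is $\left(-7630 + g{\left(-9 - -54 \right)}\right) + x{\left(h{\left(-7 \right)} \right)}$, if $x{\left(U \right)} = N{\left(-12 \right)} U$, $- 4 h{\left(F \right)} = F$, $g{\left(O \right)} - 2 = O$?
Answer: $-7604$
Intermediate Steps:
$g{\left(O \right)} = 2 + O$
$h{\left(F \right)} = - \frac{F}{4}$
$x{\left(U \right)} = - 12 U$
$\left(-7630 + g{\left(-9 - -54 \right)}\right) + x{\left(h{\left(-7 \right)} \right)} = \left(-7630 + \left(2 - -45\right)\right) - 12 \left(\left(- \frac{1}{4}\right) \left(-7\right)\right) = \left(-7630 + \left(2 + \left(-9 + 54\right)\right)\right) - 21 = \left(-7630 + \left(2 + 45\right)\right) - 21 = \left(-7630 + 47\right) - 21 = -7583 - 21 = -7604$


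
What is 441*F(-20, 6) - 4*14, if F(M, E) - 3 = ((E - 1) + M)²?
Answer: 100492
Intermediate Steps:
F(M, E) = 3 + (-1 + E + M)² (F(M, E) = 3 + ((E - 1) + M)² = 3 + ((-1 + E) + M)² = 3 + (-1 + E + M)²)
441*F(-20, 6) - 4*14 = 441*(3 + (-1 + 6 - 20)²) - 4*14 = 441*(3 + (-15)²) - 56 = 441*(3 + 225) - 56 = 441*228 - 56 = 100548 - 56 = 100492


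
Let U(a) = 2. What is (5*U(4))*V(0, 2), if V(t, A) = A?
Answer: 20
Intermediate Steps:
(5*U(4))*V(0, 2) = (5*2)*2 = 10*2 = 20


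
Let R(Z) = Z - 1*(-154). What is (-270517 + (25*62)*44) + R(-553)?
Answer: -202716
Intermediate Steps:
R(Z) = 154 + Z (R(Z) = Z + 154 = 154 + Z)
(-270517 + (25*62)*44) + R(-553) = (-270517 + (25*62)*44) + (154 - 553) = (-270517 + 1550*44) - 399 = (-270517 + 68200) - 399 = -202317 - 399 = -202716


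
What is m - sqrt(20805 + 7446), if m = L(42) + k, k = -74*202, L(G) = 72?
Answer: -14876 - 3*sqrt(3139) ≈ -15044.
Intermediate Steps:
k = -14948
m = -14876 (m = 72 - 14948 = -14876)
m - sqrt(20805 + 7446) = -14876 - sqrt(20805 + 7446) = -14876 - sqrt(28251) = -14876 - 3*sqrt(3139)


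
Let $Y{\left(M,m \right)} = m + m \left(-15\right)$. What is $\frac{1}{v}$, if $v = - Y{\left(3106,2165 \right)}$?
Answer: $\frac{1}{30310} \approx 3.2992 \cdot 10^{-5}$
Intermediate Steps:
$Y{\left(M,m \right)} = - 14 m$ ($Y{\left(M,m \right)} = m - 15 m = - 14 m$)
$v = 30310$ ($v = - \left(-14\right) 2165 = \left(-1\right) \left(-30310\right) = 30310$)
$\frac{1}{v} = \frac{1}{30310}$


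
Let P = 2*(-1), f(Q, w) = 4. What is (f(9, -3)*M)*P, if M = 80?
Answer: -640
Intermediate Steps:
P = -2
(f(9, -3)*M)*P = (4*80)*(-2) = 320*(-2) = -640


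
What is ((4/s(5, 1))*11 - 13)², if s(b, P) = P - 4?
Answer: 6889/9 ≈ 765.44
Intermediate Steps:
s(b, P) = -4 + P
((4/s(5, 1))*11 - 13)² = ((4/(-4 + 1))*11 - 13)² = ((4/(-3))*11 - 13)² = ((4*(-⅓))*11 - 13)² = (-4/3*11 - 13)² = (-44/3 - 13)² = (-83/3)² = 6889/9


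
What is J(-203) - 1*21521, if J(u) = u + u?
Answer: -21927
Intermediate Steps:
J(u) = 2*u
J(-203) - 1*21521 = 2*(-203) - 1*21521 = -406 - 21521 = -21927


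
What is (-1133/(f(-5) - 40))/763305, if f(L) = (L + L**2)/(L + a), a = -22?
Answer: 927/25443500 ≈ 3.6434e-5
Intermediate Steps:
f(L) = (L + L**2)/(-22 + L) (f(L) = (L + L**2)/(L - 22) = (L + L**2)/(-22 + L))
(-1133/(f(-5) - 40))/763305 = (-1133/(-5*(1 - 5)/(-22 - 5) - 40))/763305 = (-1133/(-5*(-4)/(-27) - 40))*(1/763305) = (-1133/(-5*(-1/27)*(-4) - 40))*(1/763305) = (-1133/(-20/27 - 40))*(1/763305) = (-1133/(-1100/27))*(1/763305) = -27/1100*(-1133)*(1/763305) = (2781/100)*(1/763305) = 927/25443500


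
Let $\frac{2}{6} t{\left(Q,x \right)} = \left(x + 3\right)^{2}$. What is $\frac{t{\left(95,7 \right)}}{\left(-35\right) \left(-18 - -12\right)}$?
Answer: $\frac{10}{7} \approx 1.4286$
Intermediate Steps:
$t{\left(Q,x \right)} = 3 \left(3 + x\right)^{2}$ ($t{\left(Q,x \right)} = 3 \left(x + 3\right)^{2} = 3 \left(3 + x\right)^{2}$)
$\frac{t{\left(95,7 \right)}}{\left(-35\right) \left(-18 - -12\right)} = \frac{3 \left(3 + 7\right)^{2}}{\left(-35\right) \left(-18 - -12\right)} = \frac{3 \cdot 10^{2}}{\left(-35\right) \left(-18 + 12\right)} = \frac{3 \cdot 100}{\left(-35\right) \left(-6\right)} = \frac{300}{210} = 300 \cdot \frac{1}{210} = \frac{10}{7}$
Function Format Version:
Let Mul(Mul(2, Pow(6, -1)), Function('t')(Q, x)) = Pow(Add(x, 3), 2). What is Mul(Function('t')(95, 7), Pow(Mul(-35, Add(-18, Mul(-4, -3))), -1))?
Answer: Rational(10, 7) ≈ 1.4286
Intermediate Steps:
Function('t')(Q, x) = Mul(3, Pow(Add(3, x), 2)) (Function('t')(Q, x) = Mul(3, Pow(Add(x, 3), 2)) = Mul(3, Pow(Add(3, x), 2)))
Mul(Function('t')(95, 7), Pow(Mul(-35, Add(-18, Mul(-4, -3))), -1)) = Mul(Mul(3, Pow(Add(3, 7), 2)), Pow(Mul(-35, Add(-18, Mul(-4, -3))), -1)) = Mul(Mul(3, Pow(10, 2)), Pow(Mul(-35, Add(-18, 12)), -1)) = Mul(Mul(3, 100), Pow(Mul(-35, -6), -1)) = Mul(300, Pow(210, -1)) = Mul(300, Rational(1, 210)) = Rational(10, 7)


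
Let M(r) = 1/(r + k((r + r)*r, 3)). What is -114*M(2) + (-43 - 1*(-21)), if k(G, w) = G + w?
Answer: -400/13 ≈ -30.769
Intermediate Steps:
M(r) = 1/(3 + r + 2*r**2) (M(r) = 1/(r + ((r + r)*r + 3)) = 1/(r + ((2*r)*r + 3)) = 1/(r + (2*r**2 + 3)) = 1/(r + (3 + 2*r**2)) = 1/(3 + r + 2*r**2))
-114*M(2) + (-43 - 1*(-21)) = -114/(3 + 2 + 2*2**2) + (-43 - 1*(-21)) = -114/(3 + 2 + 2*4) + (-43 + 21) = -114/(3 + 2 + 8) - 22 = -114/13 - 22 = -400/13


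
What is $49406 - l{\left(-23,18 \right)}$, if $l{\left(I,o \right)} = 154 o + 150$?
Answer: $46484$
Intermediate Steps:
$l{\left(I,o \right)} = 150 + 154 o$
$49406 - l{\left(-23,18 \right)} = 49406 - \left(150 + 154 \cdot 18\right) = 49406 - \left(150 + 2772\right) = 49406 - 2922 = 46484$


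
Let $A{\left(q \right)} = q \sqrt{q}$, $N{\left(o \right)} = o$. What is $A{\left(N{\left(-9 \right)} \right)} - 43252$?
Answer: $-43252 - 27 i \approx -43252.0 - 27.0 i$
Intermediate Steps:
$A{\left(q \right)} = q^{\frac{3}{2}}$
$A{\left(N{\left(-9 \right)} \right)} - 43252 = \left(-9\right)^{\frac{3}{2}} - 43252 = - 27 i - 43252 = -43252 - 27 i$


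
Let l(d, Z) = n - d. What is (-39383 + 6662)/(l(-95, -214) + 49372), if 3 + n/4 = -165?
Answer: -10907/16265 ≈ -0.67058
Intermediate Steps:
n = -672 (n = -12 + 4*(-165) = -12 - 660 = -672)
l(d, Z) = -672 - d
(-39383 + 6662)/(l(-95, -214) + 49372) = (-39383 + 6662)/((-672 - 1*(-95)) + 49372) = -32721/((-672 + 95) + 49372) = -32721/(-577 + 49372) = -32721/48795 = -32721*1/48795 = -10907/16265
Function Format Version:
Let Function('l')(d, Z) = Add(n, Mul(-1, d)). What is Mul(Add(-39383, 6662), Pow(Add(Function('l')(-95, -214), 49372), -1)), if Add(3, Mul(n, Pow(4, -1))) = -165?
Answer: Rational(-10907, 16265) ≈ -0.67058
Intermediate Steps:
n = -672 (n = Add(-12, Mul(4, -165)) = Add(-12, -660) = -672)
Function('l')(d, Z) = Add(-672, Mul(-1, d))
Mul(Add(-39383, 6662), Pow(Add(Function('l')(-95, -214), 49372), -1)) = Mul(Add(-39383, 6662), Pow(Add(Add(-672, Mul(-1, -95)), 49372), -1)) = Mul(-32721, Pow(Add(Add(-672, 95), 49372), -1)) = Mul(-32721, Pow(Add(-577, 49372), -1)) = Mul(-32721, Pow(48795, -1)) = Mul(-32721, Rational(1, 48795)) = Rational(-10907, 16265)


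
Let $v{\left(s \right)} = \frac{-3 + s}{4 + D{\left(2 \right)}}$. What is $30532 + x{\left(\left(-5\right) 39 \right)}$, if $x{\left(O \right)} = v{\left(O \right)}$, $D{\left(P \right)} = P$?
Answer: $30499$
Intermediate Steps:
$v{\left(s \right)} = - \frac{1}{2} + \frac{s}{6}$ ($v{\left(s \right)} = \frac{-3 + s}{4 + 2} = \frac{-3 + s}{6} = \left(-3 + s\right) \frac{1}{6} = - \frac{1}{2} + \frac{s}{6}$)
$x{\left(O \right)} = - \frac{1}{2} + \frac{O}{6}$
$30532 + x{\left(\left(-5\right) 39 \right)} = 30532 + \left(- \frac{1}{2} + \frac{\left(-5\right) 39}{6}\right) = 30532 + \left(- \frac{1}{2} + \frac{1}{6} \left(-195\right)\right) = 30532 - 33 = 30499$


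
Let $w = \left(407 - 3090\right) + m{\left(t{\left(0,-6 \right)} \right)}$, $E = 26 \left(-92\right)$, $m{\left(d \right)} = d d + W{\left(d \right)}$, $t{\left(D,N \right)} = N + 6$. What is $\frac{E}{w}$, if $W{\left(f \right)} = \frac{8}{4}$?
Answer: $\frac{2392}{2681} \approx 0.8922$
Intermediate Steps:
$W{\left(f \right)} = 2$ ($W{\left(f \right)} = 8 \cdot \frac{1}{4} = 2$)
$t{\left(D,N \right)} = 6 + N$
$m{\left(d \right)} = 2 + d^{2}$ ($m{\left(d \right)} = d d + 2 = d^{2} + 2 = 2 + d^{2}$)
$E = -2392$
$w = -2681$ ($w = \left(407 - 3090\right) + \left(2 + \left(6 - 6\right)^{2}\right) = -2683 + \left(2 + 0^{2}\right) = -2683 + \left(2 + 0\right) = -2683 + 2 = -2681$)
$\frac{E}{w} = - \frac{2392}{-2681} = \left(-2392\right) \left(- \frac{1}{2681}\right) = \frac{2392}{2681}$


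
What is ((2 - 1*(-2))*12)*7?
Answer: 336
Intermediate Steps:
((2 - 1*(-2))*12)*7 = ((2 + 2)*12)*7 = (4*12)*7 = 48*7 = 336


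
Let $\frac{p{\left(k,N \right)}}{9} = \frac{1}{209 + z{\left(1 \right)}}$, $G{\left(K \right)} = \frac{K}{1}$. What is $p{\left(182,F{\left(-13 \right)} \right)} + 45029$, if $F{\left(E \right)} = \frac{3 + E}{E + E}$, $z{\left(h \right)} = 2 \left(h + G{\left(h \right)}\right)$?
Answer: $\frac{3197062}{71} \approx 45029.0$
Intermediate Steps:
$G{\left(K \right)} = K$ ($G{\left(K \right)} = K 1 = K$)
$z{\left(h \right)} = 4 h$ ($z{\left(h \right)} = 2 \left(h + h\right) = 2 \cdot 2 h = 4 h$)
$F{\left(E \right)} = \frac{3 + E}{2 E}$
$p{\left(k,N \right)} = \frac{3}{71}$ ($p{\left(k,N \right)} = \frac{9}{209 + 4 \cdot 1} = \frac{9}{209 + 4} = \frac{9}{213} = 9 \cdot \frac{1}{213} = \frac{3}{71}$)
$p{\left(182,F{\left(-13 \right)} \right)} + 45029 = \frac{3}{71} + 45029 = \frac{3197062}{71}$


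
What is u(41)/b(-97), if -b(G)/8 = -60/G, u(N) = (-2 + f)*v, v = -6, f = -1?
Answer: -291/80 ≈ -3.6375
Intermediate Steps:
u(N) = 18 (u(N) = (-2 - 1)*(-6) = -3*(-6) = 18)
b(G) = 480/G (b(G) = -(-480)/G = 480/G)
u(41)/b(-97) = 18/((480/(-97))) = 18/((480*(-1/97))) = 18/(-480/97) = 18*(-97/480) = -291/80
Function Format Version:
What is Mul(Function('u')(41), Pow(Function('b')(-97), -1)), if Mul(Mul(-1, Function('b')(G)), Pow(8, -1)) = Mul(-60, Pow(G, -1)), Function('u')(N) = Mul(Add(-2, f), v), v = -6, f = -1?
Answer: Rational(-291, 80) ≈ -3.6375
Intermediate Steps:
Function('u')(N) = 18 (Function('u')(N) = Mul(Add(-2, -1), -6) = Mul(-3, -6) = 18)
Function('b')(G) = Mul(480, Pow(G, -1)) (Function('b')(G) = Mul(-8, Mul(-60, Pow(G, -1))) = Mul(480, Pow(G, -1)))
Mul(Function('u')(41), Pow(Function('b')(-97), -1)) = Mul(18, Pow(Mul(480, Pow(-97, -1)), -1)) = Mul(18, Pow(Mul(480, Rational(-1, 97)), -1)) = Mul(18, Pow(Rational(-480, 97), -1)) = Mul(18, Rational(-97, 480)) = Rational(-291, 80)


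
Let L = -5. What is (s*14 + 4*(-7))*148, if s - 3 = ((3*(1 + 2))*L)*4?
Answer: -370888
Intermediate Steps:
s = -177 (s = 3 + ((3*(1 + 2))*(-5))*4 = 3 + ((3*3)*(-5))*4 = 3 + (9*(-5))*4 = 3 - 45*4 = 3 - 180 = -177)
(s*14 + 4*(-7))*148 = (-177*14 + 4*(-7))*148 = (-2478 - 28)*148 = -2506*148 = -370888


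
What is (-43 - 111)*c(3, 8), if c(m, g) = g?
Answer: -1232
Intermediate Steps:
(-43 - 111)*c(3, 8) = (-43 - 111)*8 = -154*8 = -1232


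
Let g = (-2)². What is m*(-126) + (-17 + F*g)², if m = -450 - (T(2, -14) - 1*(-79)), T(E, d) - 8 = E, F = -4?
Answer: 69003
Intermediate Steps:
T(E, d) = 8 + E
g = 4
m = -539 (m = -450 - ((8 + 2) - 1*(-79)) = -450 - (10 + 79) = -450 - 1*89 = -450 - 89 = -539)
m*(-126) + (-17 + F*g)² = -539*(-126) + (-17 - 4*4)² = 67914 + (-17 - 16)² = 67914 + (-33)² = 67914 + 1089 = 69003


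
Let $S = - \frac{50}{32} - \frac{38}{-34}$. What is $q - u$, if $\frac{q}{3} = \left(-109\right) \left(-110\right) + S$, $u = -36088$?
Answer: $\frac{19599413}{272} \approx 72057.0$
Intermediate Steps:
$S = - \frac{121}{272}$ ($S = \left(-50\right) \frac{1}{32} - - \frac{19}{17} = - \frac{25}{16} + \frac{19}{17} = - \frac{121}{272} \approx -0.44485$)
$q = \frac{9783477}{272}$ ($q = 3 \left(\left(-109\right) \left(-110\right) - \frac{121}{272}\right) = 3 \left(11990 - \frac{121}{272}\right) = 3 \cdot \frac{3261159}{272} = \frac{9783477}{272} \approx 35969.0$)
$q - u = \frac{9783477}{272} - -36088 = \frac{9783477}{272} + 36088 = \frac{19599413}{272}$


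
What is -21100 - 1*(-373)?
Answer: -20727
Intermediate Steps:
-21100 - 1*(-373) = -21100 + 373 = -20727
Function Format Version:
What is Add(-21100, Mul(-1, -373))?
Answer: -20727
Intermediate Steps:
Add(-21100, Mul(-1, -373)) = Add(-21100, 373) = -20727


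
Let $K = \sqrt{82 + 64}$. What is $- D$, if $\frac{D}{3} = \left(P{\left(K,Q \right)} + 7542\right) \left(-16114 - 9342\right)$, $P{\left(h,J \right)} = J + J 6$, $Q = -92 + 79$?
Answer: $569017968$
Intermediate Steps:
$Q = -13$
$K = \sqrt{146} \approx 12.083$
$P{\left(h,J \right)} = 7 J$ ($P{\left(h,J \right)} = J + 6 J = 7 J$)
$D = -569017968$ ($D = 3 \left(7 \left(-13\right) + 7542\right) \left(-16114 - 9342\right) = 3 \left(-91 + 7542\right) \left(-25456\right) = 3 \cdot 7451 \left(-25456\right) = 3 \left(-189672656\right) = -569017968$)
$- D = \left(-1\right) \left(-569017968\right) = 569017968$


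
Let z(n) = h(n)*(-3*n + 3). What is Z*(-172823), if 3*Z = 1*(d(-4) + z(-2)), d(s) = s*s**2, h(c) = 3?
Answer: 6394451/3 ≈ 2.1315e+6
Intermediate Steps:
d(s) = s**3
z(n) = 9 - 9*n (z(n) = 3*(-3*n + 3) = 3*(3 - 3*n) = 9 - 9*n)
Z = -37/3 (Z = (1*((-4)**3 + (9 - 9*(-2))))/3 = (1*(-64 + (9 + 18)))/3 = (1*(-64 + 27))/3 = (1*(-37))/3 = (1/3)*(-37) = -37/3 ≈ -12.333)
Z*(-172823) = -37/3*(-172823) = 6394451/3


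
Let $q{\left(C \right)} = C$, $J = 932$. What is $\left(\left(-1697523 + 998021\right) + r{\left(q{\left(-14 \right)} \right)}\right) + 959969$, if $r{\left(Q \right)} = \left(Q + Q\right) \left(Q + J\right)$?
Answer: $234763$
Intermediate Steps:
$r{\left(Q \right)} = 2 Q \left(932 + Q\right)$ ($r{\left(Q \right)} = \left(Q + Q\right) \left(Q + 932\right) = 2 Q \left(932 + Q\right)$)
$\left(\left(-1697523 + 998021\right) + r{\left(q{\left(-14 \right)} \right)}\right) + 959969 = \left(\left(-1697523 + 998021\right) + 2 \left(-14\right) \left(932 - 14\right)\right) + 959969 = \left(-699502 + 2 \left(-14\right) 918\right) + 959969 = \left(-699502 - 25704\right) + 959969 = -725206 + 959969 = 234763$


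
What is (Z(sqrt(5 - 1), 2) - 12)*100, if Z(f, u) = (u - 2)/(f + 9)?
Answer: -1200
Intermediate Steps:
Z(f, u) = (-2 + u)/(9 + f)
(Z(sqrt(5 - 1), 2) - 12)*100 = ((-2 + 2)/(9 + sqrt(5 - 1)) - 12)*100 = (0/(9 + sqrt(4)) - 12)*100 = (0/(9 + 2) - 12)*100 = (0/11 - 12)*100 = ((1/11)*0 - 12)*100 = (0 - 12)*100 = -12*100 = -1200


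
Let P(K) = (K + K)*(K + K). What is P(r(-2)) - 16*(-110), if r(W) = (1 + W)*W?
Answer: 1776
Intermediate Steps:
r(W) = W*(1 + W)
P(K) = 4*K**2 (P(K) = (2*K)*(2*K) = 4*K**2)
P(r(-2)) - 16*(-110) = 4*(-2*(1 - 2))**2 - 16*(-110) = 4*(-2*(-1))**2 - 1*(-1760) = 4*2**2 + 1760 = 4*4 + 1760 = 16 + 1760 = 1776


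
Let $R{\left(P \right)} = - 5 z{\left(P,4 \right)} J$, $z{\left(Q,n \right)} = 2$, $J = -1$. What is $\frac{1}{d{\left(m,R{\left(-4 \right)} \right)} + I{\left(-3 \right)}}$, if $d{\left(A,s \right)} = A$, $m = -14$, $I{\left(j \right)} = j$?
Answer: $- \frac{1}{17} \approx -0.058824$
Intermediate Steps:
$R{\left(P \right)} = 10$ ($R{\left(P \right)} = \left(-5\right) 2 \left(-1\right) = \left(-10\right) \left(-1\right) = 10$)
$\frac{1}{d{\left(m,R{\left(-4 \right)} \right)} + I{\left(-3 \right)}} = \frac{1}{-14 - 3} = \frac{1}{-17} = - \frac{1}{17}$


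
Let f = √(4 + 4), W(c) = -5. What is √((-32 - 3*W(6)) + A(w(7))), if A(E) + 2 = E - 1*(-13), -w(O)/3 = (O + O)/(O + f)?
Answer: 2*√(-21 - 3*√2)/√(7 + 2*√2) ≈ 3.2052*I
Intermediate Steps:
f = 2*√2 (f = √8 = 2*√2 ≈ 2.8284)
w(O) = -6*O/(O + 2*√2) (w(O) = -3*(O + O)/(O + 2*√2) = -3*2*O/(O + 2*√2) = -6*O/(O + 2*√2))
A(E) = 11 + E (A(E) = -2 + (E - 1*(-13)) = -2 + (E + 13) = -2 + (13 + E) = 11 + E)
√((-32 - 3*W(6)) + A(w(7))) = √((-32 - 3*(-5)) + (11 - 6*7/(7 + 2*√2))) = √((-32 + 15) + (11 - 42/(7 + 2*√2))) = √(-17 + (11 - 42/(7 + 2*√2))) = √(-6 - 42/(7 + 2*√2))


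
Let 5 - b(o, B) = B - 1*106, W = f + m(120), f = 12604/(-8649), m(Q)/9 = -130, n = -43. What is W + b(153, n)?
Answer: -8799988/8649 ≈ -1017.5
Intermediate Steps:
m(Q) = -1170 (m(Q) = 9*(-130) = -1170)
f = -12604/8649 (f = 12604*(-1/8649) = -12604/8649 ≈ -1.4573)
W = -10131934/8649 (W = -12604/8649 - 1170 = -10131934/8649 ≈ -1171.5)
b(o, B) = 111 - B (b(o, B) = 5 - (B - 1*106) = 5 - (B - 106) = 5 - (-106 + B) = 5 + (106 - B) = 111 - B)
W + b(153, n) = -10131934/8649 + (111 - 1*(-43)) = -10131934/8649 + (111 + 43) = -10131934/8649 + 154 = -8799988/8649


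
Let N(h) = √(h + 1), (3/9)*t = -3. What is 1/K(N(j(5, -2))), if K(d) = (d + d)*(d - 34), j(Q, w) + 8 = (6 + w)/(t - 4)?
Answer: -13/30246 + 221*I*√1235/1436685 ≈ -0.00042981 + 0.0054059*I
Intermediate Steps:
t = -9 (t = 3*(-3) = -9)
j(Q, w) = -110/13 - w/13 (j(Q, w) = -8 + (6 + w)/(-9 - 4) = -8 + (6 + w)/(-13) = -8 + (6 + w)*(-1/13) = -8 + (-6/13 - w/13) = -110/13 - w/13)
N(h) = √(1 + h)
K(d) = 2*d*(-34 + d) (K(d) = (2*d)*(-34 + d) = 2*d*(-34 + d))
1/K(N(j(5, -2))) = 1/(2*√(1 + (-110/13 - 1/13*(-2)))*(-34 + √(1 + (-110/13 - 1/13*(-2))))) = 1/(2*√(1 + (-110/13 + 2/13))*(-34 + √(1 + (-110/13 + 2/13)))) = 1/(2*√(1 - 108/13)*(-34 + √(1 - 108/13))) = 1/(2*√(-95/13)*(-34 + √(-95/13))) = 1/(2*(I*√1235/13)*(-34 + I*√1235/13)) = 1/(2*I*√1235*(-34 + I*√1235/13)/13) = -I*√1235/(190*(-34 + I*√1235/13))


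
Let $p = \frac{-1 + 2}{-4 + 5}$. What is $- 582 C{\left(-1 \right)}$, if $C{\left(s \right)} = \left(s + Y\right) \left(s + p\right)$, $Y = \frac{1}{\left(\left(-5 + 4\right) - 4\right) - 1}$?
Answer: $0$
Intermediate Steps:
$Y = - \frac{1}{6}$ ($Y = \frac{1}{\left(-1 - 4\right) - 1} = \frac{1}{-5 - 1} = \frac{1}{-6} = - \frac{1}{6} \approx -0.16667$)
$p = 1$ ($p = 1 \cdot 1^{-1} = 1 \cdot 1 = 1$)
$C{\left(s \right)} = \left(1 + s\right) \left(- \frac{1}{6} + s\right)$ ($C{\left(s \right)} = \left(s - \frac{1}{6}\right) \left(s + 1\right) = \left(- \frac{1}{6} + s\right) \left(1 + s\right) = \left(1 + s\right) \left(- \frac{1}{6} + s\right)$)
$- 582 C{\left(-1 \right)} = - 582 \left(- \frac{1}{6} + \left(-1\right)^{2} + \frac{5}{6} \left(-1\right)\right) = - 582 \left(- \frac{1}{6} + 1 - \frac{5}{6}\right) = \left(-582\right) 0 = 0$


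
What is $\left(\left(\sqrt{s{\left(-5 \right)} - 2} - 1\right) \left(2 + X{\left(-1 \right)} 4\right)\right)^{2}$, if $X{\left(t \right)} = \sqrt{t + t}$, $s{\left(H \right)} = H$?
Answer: $4 \left(1 - i \sqrt{7}\right)^{2} \left(1 + 2 i \sqrt{2}\right)^{2} \approx 287.73 + 12.398 i$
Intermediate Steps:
$X{\left(t \right)} = \sqrt{2} \sqrt{t}$ ($X{\left(t \right)} = \sqrt{2 t} = \sqrt{2} \sqrt{t}$)
$\left(\left(\sqrt{s{\left(-5 \right)} - 2} - 1\right) \left(2 + X{\left(-1 \right)} 4\right)\right)^{2} = \left(\left(\sqrt{-5 - 2} - 1\right) \left(2 + \sqrt{2} \sqrt{-1} \cdot 4\right)\right)^{2} = \left(\left(\sqrt{-7} - 1\right) \left(2 + \sqrt{2} i 4\right)\right)^{2} = \left(\left(i \sqrt{7} - 1\right) \left(2 + i \sqrt{2} \cdot 4\right)\right)^{2} = \left(\left(-1 + i \sqrt{7}\right) \left(2 + 4 i \sqrt{2}\right)\right)^{2} = \left(-1 + i \sqrt{7}\right)^{2} \left(2 + 4 i \sqrt{2}\right)^{2}$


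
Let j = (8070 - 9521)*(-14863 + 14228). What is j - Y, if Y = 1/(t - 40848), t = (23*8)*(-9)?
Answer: 39162548041/42504 ≈ 9.2139e+5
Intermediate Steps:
t = -1656 (t = 184*(-9) = -1656)
Y = -1/42504 (Y = 1/(-1656 - 40848) = 1/(-42504) = -1/42504 ≈ -2.3527e-5)
j = 921385 (j = -1451*(-635) = 921385)
j - Y = 921385 - 1*(-1/42504) = 921385 + 1/42504 = 39162548041/42504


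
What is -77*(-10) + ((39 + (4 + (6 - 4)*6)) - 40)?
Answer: 785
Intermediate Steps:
-77*(-10) + ((39 + (4 + (6 - 4)*6)) - 40) = 770 + ((39 + (4 + 2*6)) - 40) = 770 + ((39 + (4 + 12)) - 40) = 770 + ((39 + 16) - 40) = 770 + (55 - 40) = 770 + 15 = 785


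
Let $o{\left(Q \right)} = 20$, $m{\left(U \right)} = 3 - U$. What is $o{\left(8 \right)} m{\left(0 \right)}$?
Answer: $60$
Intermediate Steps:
$o{\left(8 \right)} m{\left(0 \right)} = 20 \left(3 - 0\right) = 20 \left(3 + 0\right) = 20 \cdot 3 = 60$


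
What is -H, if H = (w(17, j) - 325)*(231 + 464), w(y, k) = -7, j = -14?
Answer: 230740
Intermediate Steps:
H = -230740 (H = (-7 - 325)*(231 + 464) = -332*695 = -230740)
-H = -1*(-230740) = 230740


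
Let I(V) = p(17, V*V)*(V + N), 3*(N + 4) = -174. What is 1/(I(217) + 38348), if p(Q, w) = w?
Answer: 1/7337143 ≈ 1.3629e-7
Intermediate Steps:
N = -62 (N = -4 + (⅓)*(-174) = -4 - 58 = -62)
I(V) = V²*(-62 + V) (I(V) = (V*V)*(V - 62) = V²*(-62 + V))
1/(I(217) + 38348) = 1/(217²*(-62 + 217) + 38348) = 1/(47089*155 + 38348) = 1/(7298795 + 38348) = 1/7337143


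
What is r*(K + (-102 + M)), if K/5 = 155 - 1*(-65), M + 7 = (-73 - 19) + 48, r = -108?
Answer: -102276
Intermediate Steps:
M = -51 (M = -7 + ((-73 - 19) + 48) = -7 + (-92 + 48) = -7 - 44 = -51)
K = 1100 (K = 5*(155 - 1*(-65)) = 5*(155 + 65) = 5*220 = 1100)
r*(K + (-102 + M)) = -108*(1100 + (-102 - 51)) = -108*(1100 - 153) = -108*947 = -102276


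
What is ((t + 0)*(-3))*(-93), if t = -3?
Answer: -837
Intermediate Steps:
((t + 0)*(-3))*(-93) = ((-3 + 0)*(-3))*(-93) = -3*(-3)*(-93) = 9*(-93) = -837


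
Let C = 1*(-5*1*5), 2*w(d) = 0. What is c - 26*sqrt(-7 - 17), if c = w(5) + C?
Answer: -25 - 52*I*sqrt(6) ≈ -25.0 - 127.37*I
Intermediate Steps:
w(d) = 0 (w(d) = (1/2)*0 = 0)
C = -25 (C = 1*(-5*5) = 1*(-25) = -25)
c = -25 (c = 0 - 25 = -25)
c - 26*sqrt(-7 - 17) = -25 - 26*sqrt(-7 - 17) = -25 - 52*I*sqrt(6)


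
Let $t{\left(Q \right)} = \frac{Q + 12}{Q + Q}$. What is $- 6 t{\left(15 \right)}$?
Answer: $- \frac{27}{5} \approx -5.4$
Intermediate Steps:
$t{\left(Q \right)} = \frac{12 + Q}{2 Q}$
$- 6 t{\left(15 \right)} = - 6 \frac{12 + 15}{2 \cdot 15} = - 6 \cdot \frac{1}{2} \cdot \frac{1}{15} \cdot 27 = \left(-6\right) \frac{9}{10} = - \frac{27}{5}$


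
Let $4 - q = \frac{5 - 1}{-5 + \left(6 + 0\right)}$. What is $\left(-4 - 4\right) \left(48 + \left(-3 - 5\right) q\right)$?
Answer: $-384$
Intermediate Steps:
$q = 0$ ($q = 4 - \frac{5 - 1}{-5 + \left(6 + 0\right)} = 4 - \frac{4}{-5 + 6} = 4 - \frac{4}{1} = 4 - 4 \cdot 1 = 4 - 4 = 0$)
$\left(-4 - 4\right) \left(48 + \left(-3 - 5\right) q\right) = \left(-4 - 4\right) \left(48 + \left(-3 - 5\right) 0\right) = \left(-4 - 4\right) \left(48 - 0\right) = - 8 \left(48 + 0\right) = \left(-8\right) 48 = -384$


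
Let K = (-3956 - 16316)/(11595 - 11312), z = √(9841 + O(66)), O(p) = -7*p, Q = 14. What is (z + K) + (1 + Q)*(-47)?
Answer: -219787/283 + √9379 ≈ -679.79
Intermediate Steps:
z = √9379 (z = √(9841 - 7*66) = √(9841 - 462) = √9379 ≈ 96.845)
K = -20272/283 ≈ -71.633
(z + K) + (1 + Q)*(-47) = (√9379 - 20272/283) + (1 + 14)*(-47) = (-20272/283 + √9379) + 15*(-47) = (-20272/283 + √9379) - 705 = -219787/283 + √9379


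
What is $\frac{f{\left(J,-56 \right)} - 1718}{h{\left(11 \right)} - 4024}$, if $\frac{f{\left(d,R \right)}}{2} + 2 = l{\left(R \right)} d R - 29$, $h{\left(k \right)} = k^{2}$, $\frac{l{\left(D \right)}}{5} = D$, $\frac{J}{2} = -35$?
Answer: $\frac{2196980}{3903} \approx 562.9$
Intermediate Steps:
$J = -70$ ($J = 2 \left(-35\right) = -70$)
$l{\left(D \right)} = 5 D$
$f{\left(d,R \right)} = -62 + 10 d R^{2}$ ($f{\left(d,R \right)} = -4 + 2 \left(5 R d R - 29\right) = -4 + 2 \left(5 d R^{2} - 29\right) = -4 + 2 \left(-29 + 5 d R^{2}\right) = -4 + \left(-58 + 10 d R^{2}\right) = -62 + 10 d R^{2}$)
$\frac{f{\left(J,-56 \right)} - 1718}{h{\left(11 \right)} - 4024} = \frac{\left(-62 + 10 \left(-70\right) \left(-56\right)^{2}\right) - 1718}{11^{2} - 4024} = \frac{\left(-62 + 10 \left(-70\right) 3136\right) - 1718}{121 - 4024} = \frac{\left(-62 - 2195200\right) - 1718}{-3903} = \left(-2195262 - 1718\right) \left(- \frac{1}{3903}\right) = \left(-2196980\right) \left(- \frac{1}{3903}\right) = \frac{2196980}{3903}$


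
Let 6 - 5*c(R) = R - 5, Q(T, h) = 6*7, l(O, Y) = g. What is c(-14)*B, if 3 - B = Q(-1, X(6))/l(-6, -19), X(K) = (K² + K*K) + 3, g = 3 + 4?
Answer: -15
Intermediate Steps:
g = 7
l(O, Y) = 7
X(K) = 3 + 2*K² (X(K) = (K² + K²) + 3 = 2*K² + 3 = 3 + 2*K²)
Q(T, h) = 42
c(R) = 11/5 - R/5 (c(R) = 6/5 - (R - 5)/5 = 6/5 - (-5 + R)/5 = 6/5 + (1 - R/5) = 11/5 - R/5)
B = -3 (B = 3 - 42/7 = 3 - 1*6 = 3 - 6 = -3)
c(-14)*B = (11/5 - ⅕*(-14))*(-3) = (11/5 + 14/5)*(-3) = 5*(-3) = -15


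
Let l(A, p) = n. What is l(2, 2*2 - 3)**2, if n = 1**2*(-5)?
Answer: 25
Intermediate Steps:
n = -5 (n = 1*(-5) = -5)
l(A, p) = -5
l(2, 2*2 - 3)**2 = (-5)**2 = 25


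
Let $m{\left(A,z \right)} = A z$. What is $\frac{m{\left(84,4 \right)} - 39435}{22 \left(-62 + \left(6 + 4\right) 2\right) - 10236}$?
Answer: $\frac{13033}{3720} \approx 3.5035$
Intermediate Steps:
$\frac{m{\left(84,4 \right)} - 39435}{22 \left(-62 + \left(6 + 4\right) 2\right) - 10236} = \frac{84 \cdot 4 - 39435}{22 \left(-62 + \left(6 + 4\right) 2\right) - 10236} = \frac{336 - 39435}{22 \left(-62 + 10 \cdot 2\right) - 10236} = - \frac{39099}{22 \left(-62 + 20\right) - 10236} = - \frac{39099}{22 \left(-42\right) - 10236} = - \frac{39099}{-924 - 10236} = - \frac{39099}{-11160} = \left(-39099\right) \left(- \frac{1}{11160}\right) = \frac{13033}{3720}$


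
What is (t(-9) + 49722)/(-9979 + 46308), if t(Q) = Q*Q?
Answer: 49803/36329 ≈ 1.3709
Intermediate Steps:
t(Q) = Q²
(t(-9) + 49722)/(-9979 + 46308) = ((-9)² + 49722)/(-9979 + 46308) = (81 + 49722)/36329 = 49803*(1/36329) = 49803/36329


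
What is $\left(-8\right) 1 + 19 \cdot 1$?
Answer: $11$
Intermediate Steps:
$\left(-8\right) 1 + 19 \cdot 1 = -8 + 19 = 11$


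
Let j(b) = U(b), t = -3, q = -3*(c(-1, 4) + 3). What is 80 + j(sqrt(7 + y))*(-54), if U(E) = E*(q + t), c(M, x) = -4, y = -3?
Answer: 80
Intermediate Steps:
q = 3 (q = -3*(-4 + 3) = -3*(-1) = 3)
U(E) = 0 (U(E) = E*(3 - 3) = E*0 = 0)
j(b) = 0
80 + j(sqrt(7 + y))*(-54) = 80 + 0*(-54) = 80 + 0 = 80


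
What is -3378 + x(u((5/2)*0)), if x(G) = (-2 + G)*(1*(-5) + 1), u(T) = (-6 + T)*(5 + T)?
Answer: -3250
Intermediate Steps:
x(G) = 8 - 4*G (x(G) = (-2 + G)*(-5 + 1) = (-2 + G)*(-4) = 8 - 4*G)
-3378 + x(u((5/2)*0)) = -3378 + (8 - 4*(-30 + ((5/2)*0)² - 5/2*0)) = -3378 + (8 - 4*(-30 + ((5*(½))*0)² - 5*(½)*0)) = -3378 + (8 - 4*(-30 + ((5/2)*0)² - 5*0/2)) = -3378 + (8 - 4*(-30 + 0² - 1*0)) = -3378 + (8 - 4*(-30 + 0 + 0)) = -3378 + (8 - 4*(-30)) = -3378 + (8 + 120) = -3378 + 128 = -3250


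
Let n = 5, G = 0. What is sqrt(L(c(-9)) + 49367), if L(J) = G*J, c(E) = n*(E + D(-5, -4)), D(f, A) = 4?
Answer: sqrt(49367) ≈ 222.19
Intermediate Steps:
c(E) = 20 + 5*E (c(E) = 5*(E + 4) = 5*(4 + E) = 20 + 5*E)
L(J) = 0 (L(J) = 0*J = 0)
sqrt(L(c(-9)) + 49367) = sqrt(0 + 49367) = sqrt(49367)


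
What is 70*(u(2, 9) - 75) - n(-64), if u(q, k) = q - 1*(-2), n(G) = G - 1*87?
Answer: -4819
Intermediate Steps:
n(G) = -87 + G (n(G) = G - 87 = -87 + G)
u(q, k) = 2 + q (u(q, k) = q + 2 = 2 + q)
70*(u(2, 9) - 75) - n(-64) = 70*((2 + 2) - 75) - (-87 - 64) = 70*(4 - 75) - 1*(-151) = 70*(-71) + 151 = -4970 + 151 = -4819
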